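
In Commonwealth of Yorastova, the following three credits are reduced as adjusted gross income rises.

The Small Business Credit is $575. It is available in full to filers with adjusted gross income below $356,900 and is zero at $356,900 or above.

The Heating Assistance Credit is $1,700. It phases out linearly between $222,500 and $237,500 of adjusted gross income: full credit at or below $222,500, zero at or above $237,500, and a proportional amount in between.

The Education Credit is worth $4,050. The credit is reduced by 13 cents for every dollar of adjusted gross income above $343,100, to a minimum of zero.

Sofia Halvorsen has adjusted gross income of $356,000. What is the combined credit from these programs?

Small Business Credit: $356,000 is below the $356,900 cutoff, so the full $575 applies.
Heating Assistance Credit: $356,000 is at or above $237,500, so the credit is $0.
Education Credit: 13% of the $12,900 excess over $343,100 is $1,677; credit = $4,050 − $1,677 = $2,373.
Total: $575 + $0 + $2,373 = $2,948.

$2,948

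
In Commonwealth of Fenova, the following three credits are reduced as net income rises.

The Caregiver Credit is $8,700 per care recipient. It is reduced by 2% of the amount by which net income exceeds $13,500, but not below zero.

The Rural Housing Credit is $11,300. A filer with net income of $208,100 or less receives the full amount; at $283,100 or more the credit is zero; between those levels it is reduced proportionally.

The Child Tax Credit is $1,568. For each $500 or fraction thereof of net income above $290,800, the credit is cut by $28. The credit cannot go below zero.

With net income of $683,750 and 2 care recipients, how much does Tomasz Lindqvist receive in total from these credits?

Caregiver Credit: base = 2 × $8,700 = $17,400. 2% of the $670,250 excess over $13,500 is $13,405; credit = $17,400 − $13,405 = $3,995.
Rural Housing Credit: $683,750 is at or above $283,100, so the credit is $0.
Child Tax Credit: income exceeds $290,800 by $392,950 → 786 increments × $28 = $22,008 ≥ base, so the credit is $0.
Total: $3,995 + $0 + $0 = $3,995.

$3,995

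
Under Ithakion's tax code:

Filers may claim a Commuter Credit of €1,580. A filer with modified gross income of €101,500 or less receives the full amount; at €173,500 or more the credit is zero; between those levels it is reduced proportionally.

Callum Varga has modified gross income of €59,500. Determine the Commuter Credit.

€1,580

Commuter Credit: €59,500 is at or below the €101,500 threshold, so the full €1,580 applies.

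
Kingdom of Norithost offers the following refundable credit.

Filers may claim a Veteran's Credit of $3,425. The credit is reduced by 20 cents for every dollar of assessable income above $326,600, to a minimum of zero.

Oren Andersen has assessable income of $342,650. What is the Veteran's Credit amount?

Veteran's Credit: 20% of the $16,050 excess over $326,600 is $3,210; credit = $3,425 − $3,210 = $215.

$215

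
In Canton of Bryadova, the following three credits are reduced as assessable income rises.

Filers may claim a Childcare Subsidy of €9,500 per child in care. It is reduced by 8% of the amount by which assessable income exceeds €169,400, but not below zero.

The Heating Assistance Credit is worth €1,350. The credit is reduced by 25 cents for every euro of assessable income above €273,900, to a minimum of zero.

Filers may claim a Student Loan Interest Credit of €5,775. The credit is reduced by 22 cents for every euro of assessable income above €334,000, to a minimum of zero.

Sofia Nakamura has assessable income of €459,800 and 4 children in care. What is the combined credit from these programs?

Childcare Subsidy: base = 4 × €9,500 = €38,000. 8% of the €290,400 excess over €169,400 is €23,232; credit = €38,000 − €23,232 = €14,768.
Heating Assistance Credit: 25% of the €185,900 excess over €273,900 is €46,475 ≥ base, so the credit is €0.
Student Loan Interest Credit: 22% of the €125,800 excess over €334,000 is €27,676 ≥ base, so the credit is €0.
Total: €14,768 + €0 + €0 = €14,768.

€14,768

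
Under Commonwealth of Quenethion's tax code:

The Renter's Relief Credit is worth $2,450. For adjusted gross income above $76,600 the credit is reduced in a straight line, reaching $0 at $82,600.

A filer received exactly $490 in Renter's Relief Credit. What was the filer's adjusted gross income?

$490 is 490/2,450 of the full $2,450, so 1,960/2,450 of the $6,000 range has been used: income = $76,600 + $6,000 × 1,960/2,450 = $81,400.

$81,400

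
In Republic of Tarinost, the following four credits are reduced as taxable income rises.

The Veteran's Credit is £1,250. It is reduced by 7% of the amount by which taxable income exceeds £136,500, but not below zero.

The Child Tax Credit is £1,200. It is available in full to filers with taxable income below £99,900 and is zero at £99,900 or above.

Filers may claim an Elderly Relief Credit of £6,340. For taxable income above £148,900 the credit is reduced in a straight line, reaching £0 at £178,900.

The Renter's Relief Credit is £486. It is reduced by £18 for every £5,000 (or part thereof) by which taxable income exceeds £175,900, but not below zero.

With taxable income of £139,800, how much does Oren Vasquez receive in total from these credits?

Veteran's Credit: 7% of the £3,300 excess over £136,500 is £231; credit = £1,250 − £231 = £1,019.
Child Tax Credit: £139,800 meets or exceeds the £99,900 cutoff, so the credit is £0.
Elderly Relief Credit: £139,800 is at or below the £148,900 threshold, so the full £6,340 applies.
Renter's Relief Credit: £139,800 is at or below the £175,900 threshold, so the full £486 applies.
Total: £1,019 + £0 + £6,340 + £486 = £7,845.

£7,845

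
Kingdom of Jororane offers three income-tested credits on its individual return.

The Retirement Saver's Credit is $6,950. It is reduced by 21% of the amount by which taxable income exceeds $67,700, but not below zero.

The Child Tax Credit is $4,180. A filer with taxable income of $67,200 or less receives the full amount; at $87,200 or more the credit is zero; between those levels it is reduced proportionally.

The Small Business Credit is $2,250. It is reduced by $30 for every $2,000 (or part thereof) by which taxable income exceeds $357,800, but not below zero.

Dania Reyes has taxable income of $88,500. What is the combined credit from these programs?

Retirement Saver's Credit: 21% of the $20,800 excess over $67,700 is $4,368; credit = $6,950 − $4,368 = $2,582.
Child Tax Credit: $88,500 is at or above $87,200, so the credit is $0.
Small Business Credit: $88,500 is at or below the $357,800 threshold, so the full $2,250 applies.
Total: $2,582 + $0 + $2,250 = $4,832.

$4,832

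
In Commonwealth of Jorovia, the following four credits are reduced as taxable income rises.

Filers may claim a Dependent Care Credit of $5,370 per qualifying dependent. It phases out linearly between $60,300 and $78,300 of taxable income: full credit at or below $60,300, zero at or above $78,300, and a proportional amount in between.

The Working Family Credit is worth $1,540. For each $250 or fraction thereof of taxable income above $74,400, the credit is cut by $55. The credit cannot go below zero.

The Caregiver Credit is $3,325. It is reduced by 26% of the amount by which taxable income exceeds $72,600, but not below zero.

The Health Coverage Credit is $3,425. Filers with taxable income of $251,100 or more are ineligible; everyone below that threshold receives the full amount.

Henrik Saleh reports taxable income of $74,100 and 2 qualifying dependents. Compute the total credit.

Dependent Care Credit: base = 2 × $5,370 = $10,740. $74,100 is $13,800 into a $18,000 phase-out range, leaving 4,200/18,000 of the credit: $10,740 × 4,200/18,000 = $2,506.
Working Family Credit: $74,100 is at or below the $74,400 threshold, so the full $1,540 applies.
Caregiver Credit: 26% of the $1,500 excess over $72,600 is $390; credit = $3,325 − $390 = $2,935.
Health Coverage Credit: $74,100 is below the $251,100 cutoff, so the full $3,425 applies.
Total: $2,506 + $1,540 + $2,935 + $3,425 = $10,406.

$10,406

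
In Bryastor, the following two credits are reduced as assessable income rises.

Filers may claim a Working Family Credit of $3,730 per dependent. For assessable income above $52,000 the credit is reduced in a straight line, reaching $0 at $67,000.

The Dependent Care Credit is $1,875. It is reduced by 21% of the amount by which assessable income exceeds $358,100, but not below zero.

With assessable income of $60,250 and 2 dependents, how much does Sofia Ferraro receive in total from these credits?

$5,232

Working Family Credit: base = 2 × $3,730 = $7,460. $60,250 is $8,250 into a $15,000 phase-out range, leaving 6,750/15,000 of the credit: $7,460 × 6,750/15,000 = $3,357.
Dependent Care Credit: $60,250 is at or below the $358,100 threshold, so the full $1,875 applies.
Total: $3,357 + $1,875 = $5,232.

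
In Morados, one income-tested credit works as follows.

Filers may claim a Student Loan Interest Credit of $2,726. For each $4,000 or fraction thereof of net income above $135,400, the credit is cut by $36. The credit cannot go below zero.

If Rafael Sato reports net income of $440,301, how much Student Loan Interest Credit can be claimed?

$0

Student Loan Interest Credit: income exceeds $135,400 by $304,901 → 77 increments × $36 = $2,772 ≥ base, so the credit is $0.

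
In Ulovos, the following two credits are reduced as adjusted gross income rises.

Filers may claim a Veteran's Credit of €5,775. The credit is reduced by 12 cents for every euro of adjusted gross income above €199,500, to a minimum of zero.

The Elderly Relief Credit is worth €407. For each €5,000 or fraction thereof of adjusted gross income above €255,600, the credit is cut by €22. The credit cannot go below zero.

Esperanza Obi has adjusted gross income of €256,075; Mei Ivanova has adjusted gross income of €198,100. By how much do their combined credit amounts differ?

Esperanza (€256,075): Veteran's Credit: 12% of the €56,575 excess over €199,500 is €6,789 ≥ base, so the credit is €0. Elderly Relief Credit: income exceeds €255,600 by €475, which is 1 full-or-partial €5,000 increment; reduction = 1 × €22 = €22, leaving €385. total €0 + €385 = €385
Mei (€198,100): Veteran's Credit: €198,100 is at or below the €199,500 threshold, so the full €5,775 applies. Elderly Relief Credit: €198,100 is at or below the €255,600 threshold, so the full €407 applies. total €5,775 + €407 = €6,182
Difference: |€385 − €6,182| = €5,797.

€5,797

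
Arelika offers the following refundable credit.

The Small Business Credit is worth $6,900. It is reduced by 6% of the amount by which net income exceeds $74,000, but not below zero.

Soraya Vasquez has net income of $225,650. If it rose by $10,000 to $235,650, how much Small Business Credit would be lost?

$0

At $225,650 — 6% of the $151,650 excess over $74,000 is $9,099 ≥ base, so the credit is $0.
At $235,650 — 6% of the $161,650 excess over $74,000 is $9,699 ≥ base, so the credit is $0.
Lost: $0 − $0 = $0.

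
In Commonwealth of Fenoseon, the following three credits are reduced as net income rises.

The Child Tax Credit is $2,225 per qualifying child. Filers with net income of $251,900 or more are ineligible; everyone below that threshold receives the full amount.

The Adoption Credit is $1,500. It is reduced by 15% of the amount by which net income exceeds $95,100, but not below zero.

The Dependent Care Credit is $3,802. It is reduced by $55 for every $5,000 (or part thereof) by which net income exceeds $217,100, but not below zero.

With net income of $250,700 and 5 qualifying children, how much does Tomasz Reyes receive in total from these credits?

$14,542

Child Tax Credit: base = 5 × $2,225 = $11,125. $250,700 is below the $251,900 cutoff, so the full $11,125 applies.
Adoption Credit: 15% of the $155,600 excess over $95,100 is $23,340 ≥ base, so the credit is $0.
Dependent Care Credit: income exceeds $217,100 by $33,600, which is 7 full-or-partial $5,000 increments; reduction = 7 × $55 = $385, leaving $3,417.
Total: $11,125 + $0 + $3,417 = $14,542.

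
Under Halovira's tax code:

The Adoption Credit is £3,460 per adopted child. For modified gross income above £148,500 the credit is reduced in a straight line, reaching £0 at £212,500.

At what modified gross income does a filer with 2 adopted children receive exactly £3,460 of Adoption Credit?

Full credit = 2 × £3,460 = £6,920.
£3,460 is 3,460/6,920 of the full £6,920, so 3,460/6,920 of the £64,000 range has been used: income = £148,500 + £64,000 × 3,460/6,920 = £180,500.

£180,500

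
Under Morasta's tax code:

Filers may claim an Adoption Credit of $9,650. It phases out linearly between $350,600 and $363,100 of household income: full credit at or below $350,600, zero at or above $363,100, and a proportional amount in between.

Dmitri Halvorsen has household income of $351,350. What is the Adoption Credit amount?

Adoption Credit: $351,350 is $750 into a $12,500 phase-out range, leaving 11,750/12,500 of the credit: $9,650 × 11,750/12,500 = $9,071.

$9,071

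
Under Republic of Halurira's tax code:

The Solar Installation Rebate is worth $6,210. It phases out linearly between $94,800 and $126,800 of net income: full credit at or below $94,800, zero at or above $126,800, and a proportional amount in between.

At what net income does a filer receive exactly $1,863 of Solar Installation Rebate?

$117,200

$1,863 is 1,863/6,210 of the full $6,210, so 4,347/6,210 of the $32,000 range has been used: income = $94,800 + $32,000 × 4,347/6,210 = $117,200.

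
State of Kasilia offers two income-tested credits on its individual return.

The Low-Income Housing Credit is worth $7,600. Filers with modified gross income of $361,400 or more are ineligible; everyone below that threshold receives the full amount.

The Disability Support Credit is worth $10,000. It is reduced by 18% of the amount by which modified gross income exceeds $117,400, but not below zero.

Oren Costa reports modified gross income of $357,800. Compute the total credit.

Low-Income Housing Credit: $357,800 is below the $361,400 cutoff, so the full $7,600 applies.
Disability Support Credit: 18% of the $240,400 excess over $117,400 is $43,272 ≥ base, so the credit is $0.
Total: $7,600 + $0 = $7,600.

$7,600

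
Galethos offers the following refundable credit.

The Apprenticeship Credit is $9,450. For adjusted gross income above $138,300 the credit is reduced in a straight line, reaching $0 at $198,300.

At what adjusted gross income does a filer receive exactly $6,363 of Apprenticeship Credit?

$6,363 is 6,363/9,450 of the full $9,450, so 3,087/9,450 of the $60,000 range has been used: income = $138,300 + $60,000 × 3,087/9,450 = $157,900.

$157,900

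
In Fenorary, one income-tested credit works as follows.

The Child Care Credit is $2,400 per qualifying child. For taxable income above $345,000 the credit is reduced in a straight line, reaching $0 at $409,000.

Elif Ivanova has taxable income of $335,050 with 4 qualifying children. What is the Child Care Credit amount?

Child Care Credit: base = 4 × $2,400 = $9,600. $335,050 is at or below the $345,000 threshold, so the full $9,600 applies.

$9,600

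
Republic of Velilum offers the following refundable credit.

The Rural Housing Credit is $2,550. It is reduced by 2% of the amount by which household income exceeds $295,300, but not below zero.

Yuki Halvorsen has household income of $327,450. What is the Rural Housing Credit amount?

$1,907

Rural Housing Credit: 2% of the $32,150 excess over $295,300 is $643; credit = $2,550 − $643 = $1,907.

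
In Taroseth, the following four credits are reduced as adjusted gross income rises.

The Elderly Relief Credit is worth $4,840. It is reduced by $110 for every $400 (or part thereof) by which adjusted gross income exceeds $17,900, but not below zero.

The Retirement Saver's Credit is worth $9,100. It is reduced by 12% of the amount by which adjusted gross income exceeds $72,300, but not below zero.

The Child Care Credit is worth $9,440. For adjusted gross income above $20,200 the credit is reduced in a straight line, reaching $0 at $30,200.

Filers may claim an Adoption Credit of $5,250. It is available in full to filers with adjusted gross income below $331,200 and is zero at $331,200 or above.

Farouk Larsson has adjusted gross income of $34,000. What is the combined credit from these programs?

Elderly Relief Credit: income exceeds $17,900 by $16,100, which is 41 full-or-partial $400 increments; reduction = 41 × $110 = $4,510, leaving $330.
Retirement Saver's Credit: $34,000 is at or below the $72,300 threshold, so the full $9,100 applies.
Child Care Credit: $34,000 is at or above $30,200, so the credit is $0.
Adoption Credit: $34,000 is below the $331,200 cutoff, so the full $5,250 applies.
Total: $330 + $9,100 + $0 + $5,250 = $14,680.

$14,680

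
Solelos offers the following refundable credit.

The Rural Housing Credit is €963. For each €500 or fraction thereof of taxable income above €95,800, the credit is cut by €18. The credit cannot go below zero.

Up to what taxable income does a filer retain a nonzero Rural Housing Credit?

€122,300

After 53 increments the reduction is 53 × €18 = €954, leaving €9; one more increment wipes it out. Increment 53 ends at excess 53 × €500 = €26,500, so the highest qualifying income is €95,800 + €26,500 = €122,300.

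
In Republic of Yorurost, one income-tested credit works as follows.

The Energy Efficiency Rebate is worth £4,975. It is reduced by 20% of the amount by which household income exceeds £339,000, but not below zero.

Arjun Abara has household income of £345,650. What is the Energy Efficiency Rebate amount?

£3,645

Energy Efficiency Rebate: 20% of the £6,650 excess over £339,000 is £1,330; credit = £4,975 − £1,330 = £3,645.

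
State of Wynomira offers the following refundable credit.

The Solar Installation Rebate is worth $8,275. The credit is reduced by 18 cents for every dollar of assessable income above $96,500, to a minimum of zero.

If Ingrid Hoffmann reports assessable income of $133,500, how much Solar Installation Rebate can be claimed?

Solar Installation Rebate: 18% of the $37,000 excess over $96,500 is $6,660; credit = $8,275 − $6,660 = $1,615.

$1,615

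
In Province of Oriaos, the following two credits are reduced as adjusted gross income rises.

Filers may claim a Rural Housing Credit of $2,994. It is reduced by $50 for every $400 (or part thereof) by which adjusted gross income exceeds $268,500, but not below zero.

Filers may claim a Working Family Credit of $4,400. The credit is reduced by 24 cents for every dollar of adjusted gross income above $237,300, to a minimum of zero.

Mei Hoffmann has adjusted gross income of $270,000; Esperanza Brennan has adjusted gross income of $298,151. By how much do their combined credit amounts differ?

$2,794

Mei ($270,000): Rural Housing Credit: income exceeds $268,500 by $1,500, which is 4 full-or-partial $400 increments; reduction = 4 × $50 = $200, leaving $2,794. Working Family Credit: 24% of the $32,700 excess over $237,300 is $7,848 ≥ base, so the credit is $0. total $2,794 + $0 = $2,794
Esperanza ($298,151): Rural Housing Credit: income exceeds $268,500 by $29,651 → 75 increments × $50 = $3,750 ≥ base, so the credit is $0. Working Family Credit: 24% of the $60,851 excess over $237,300 is $14,604.24 ≥ base, so the credit is $0. total $0 + $0 = $0
Difference: |$2,794 − $0| = $2,794.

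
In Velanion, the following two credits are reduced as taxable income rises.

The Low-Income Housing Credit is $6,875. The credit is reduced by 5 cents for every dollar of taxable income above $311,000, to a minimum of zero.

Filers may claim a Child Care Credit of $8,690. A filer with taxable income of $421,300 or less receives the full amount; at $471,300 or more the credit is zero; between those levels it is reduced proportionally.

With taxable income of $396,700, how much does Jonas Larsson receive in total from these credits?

Low-Income Housing Credit: 5% of the $85,700 excess over $311,000 is $4,285; credit = $6,875 − $4,285 = $2,590.
Child Care Credit: $396,700 is at or below the $421,300 threshold, so the full $8,690 applies.
Total: $2,590 + $8,690 = $11,280.

$11,280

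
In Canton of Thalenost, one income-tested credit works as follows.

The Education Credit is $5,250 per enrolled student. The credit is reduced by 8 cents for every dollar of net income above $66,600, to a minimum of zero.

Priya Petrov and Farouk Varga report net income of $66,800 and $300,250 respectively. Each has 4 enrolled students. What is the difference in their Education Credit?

$18,676

Priya ($66,800): Education Credit: base = 4 × $5,250 = $21,000. 8% of the $200 excess over $66,600 is $16; credit = $21,000 − $16 = $20,984.
Farouk ($300,250): Education Credit: base = 4 × $5,250 = $21,000. 8% of the $233,650 excess over $66,600 is $18,692; credit = $21,000 − $18,692 = $2,308.
Difference: |$20,984 − $2,308| = $18,676.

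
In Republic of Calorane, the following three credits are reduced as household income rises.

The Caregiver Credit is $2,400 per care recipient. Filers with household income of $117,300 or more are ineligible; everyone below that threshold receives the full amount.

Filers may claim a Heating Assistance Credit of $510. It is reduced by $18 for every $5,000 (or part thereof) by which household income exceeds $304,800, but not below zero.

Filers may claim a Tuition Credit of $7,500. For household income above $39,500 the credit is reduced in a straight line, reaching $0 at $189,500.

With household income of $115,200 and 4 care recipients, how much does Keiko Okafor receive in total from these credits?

Caregiver Credit: base = 4 × $2,400 = $9,600. $115,200 is below the $117,300 cutoff, so the full $9,600 applies.
Heating Assistance Credit: $115,200 is at or below the $304,800 threshold, so the full $510 applies.
Tuition Credit: $115,200 is $75,700 into a $150,000 phase-out range, leaving 74,300/150,000 of the credit: $7,500 × 74,300/150,000 = $3,715.
Total: $9,600 + $510 + $3,715 = $13,825.

$13,825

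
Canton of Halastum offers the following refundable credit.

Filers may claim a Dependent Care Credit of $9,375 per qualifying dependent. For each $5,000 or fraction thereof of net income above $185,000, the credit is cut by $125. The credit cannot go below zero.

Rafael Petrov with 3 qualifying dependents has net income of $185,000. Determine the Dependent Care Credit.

$28,125

Dependent Care Credit: base = 3 × $9,375 = $28,125. $185,000 is at or below the $185,000 threshold, so the full $28,125 applies.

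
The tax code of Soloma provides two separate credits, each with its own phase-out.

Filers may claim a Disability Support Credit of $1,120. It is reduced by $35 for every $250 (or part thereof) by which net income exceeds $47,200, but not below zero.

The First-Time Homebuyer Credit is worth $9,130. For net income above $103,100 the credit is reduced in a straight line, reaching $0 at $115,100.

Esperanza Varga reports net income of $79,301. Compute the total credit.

Disability Support Credit: income exceeds $47,200 by $32,101 → 129 increments × $35 = $4,515 ≥ base, so the credit is $0.
First-Time Homebuyer Credit: $79,301 is at or below the $103,100 threshold, so the full $9,130 applies.
Total: $0 + $9,130 = $9,130.

$9,130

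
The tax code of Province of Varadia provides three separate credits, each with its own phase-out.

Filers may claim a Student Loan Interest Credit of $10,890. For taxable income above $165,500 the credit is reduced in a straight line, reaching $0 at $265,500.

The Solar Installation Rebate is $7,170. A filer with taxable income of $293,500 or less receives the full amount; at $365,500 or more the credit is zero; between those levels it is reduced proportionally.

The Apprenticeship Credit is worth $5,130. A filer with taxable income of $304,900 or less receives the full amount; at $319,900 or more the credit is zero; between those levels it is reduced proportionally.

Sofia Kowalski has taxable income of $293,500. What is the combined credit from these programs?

Student Loan Interest Credit: $293,500 is at or above $265,500, so the credit is $0.
Solar Installation Rebate: $293,500 is at or below the $293,500 threshold, so the full $7,170 applies.
Apprenticeship Credit: $293,500 is at or below the $304,900 threshold, so the full $5,130 applies.
Total: $0 + $7,170 + $5,130 = $12,300.

$12,300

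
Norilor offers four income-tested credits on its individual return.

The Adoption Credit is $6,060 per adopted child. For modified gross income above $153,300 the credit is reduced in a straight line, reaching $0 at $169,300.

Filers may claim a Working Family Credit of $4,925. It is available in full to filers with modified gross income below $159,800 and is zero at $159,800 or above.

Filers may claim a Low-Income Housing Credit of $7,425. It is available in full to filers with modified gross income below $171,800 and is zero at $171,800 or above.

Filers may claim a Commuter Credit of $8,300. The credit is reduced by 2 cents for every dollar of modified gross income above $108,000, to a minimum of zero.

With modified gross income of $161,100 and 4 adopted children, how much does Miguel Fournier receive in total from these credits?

$27,086

Adoption Credit: base = 4 × $6,060 = $24,240. $161,100 is $7,800 into a $16,000 phase-out range, leaving 8,200/16,000 of the credit: $24,240 × 8,200/16,000 = $12,423.
Working Family Credit: $161,100 meets or exceeds the $159,800 cutoff, so the credit is $0.
Low-Income Housing Credit: $161,100 is below the $171,800 cutoff, so the full $7,425 applies.
Commuter Credit: 2% of the $53,100 excess over $108,000 is $1,062; credit = $8,300 − $1,062 = $7,238.
Total: $12,423 + $0 + $7,425 + $7,238 = $27,086.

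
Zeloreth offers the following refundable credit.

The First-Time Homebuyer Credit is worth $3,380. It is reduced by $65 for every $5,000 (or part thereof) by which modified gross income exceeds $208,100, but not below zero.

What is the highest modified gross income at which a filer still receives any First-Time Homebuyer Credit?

After 51 increments the reduction is 51 × $65 = $3,315, leaving $65; one more increment wipes it out. Increment 51 ends at excess 51 × $5,000 = $255,000, so the highest qualifying income is $208,100 + $255,000 = $463,100.

$463,100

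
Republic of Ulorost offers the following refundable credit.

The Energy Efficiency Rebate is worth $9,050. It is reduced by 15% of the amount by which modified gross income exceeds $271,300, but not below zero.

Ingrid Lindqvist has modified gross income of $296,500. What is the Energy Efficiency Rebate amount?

$5,270

Energy Efficiency Rebate: 15% of the $25,200 excess over $271,300 is $3,780; credit = $9,050 − $3,780 = $5,270.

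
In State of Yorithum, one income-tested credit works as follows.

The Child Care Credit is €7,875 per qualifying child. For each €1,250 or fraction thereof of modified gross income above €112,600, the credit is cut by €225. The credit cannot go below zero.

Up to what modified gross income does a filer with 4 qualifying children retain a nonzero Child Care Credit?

Full credit = 4 × €7,875 = €31,500.
After 139 increments the reduction is 139 × €225 = €31,275, leaving €225; one more increment wipes it out. Increment 139 ends at excess 139 × €1,250 = €173,750, so the highest qualifying income is €112,600 + €173,750 = €286,350.

€286,350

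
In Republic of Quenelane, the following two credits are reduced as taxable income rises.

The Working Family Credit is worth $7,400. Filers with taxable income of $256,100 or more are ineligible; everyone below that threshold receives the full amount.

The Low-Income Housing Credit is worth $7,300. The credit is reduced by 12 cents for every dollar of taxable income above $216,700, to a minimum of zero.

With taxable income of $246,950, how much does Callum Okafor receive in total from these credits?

$11,070

Working Family Credit: $246,950 is below the $256,100 cutoff, so the full $7,400 applies.
Low-Income Housing Credit: 12% of the $30,250 excess over $216,700 is $3,630; credit = $7,300 − $3,630 = $3,670.
Total: $7,400 + $3,670 = $11,070.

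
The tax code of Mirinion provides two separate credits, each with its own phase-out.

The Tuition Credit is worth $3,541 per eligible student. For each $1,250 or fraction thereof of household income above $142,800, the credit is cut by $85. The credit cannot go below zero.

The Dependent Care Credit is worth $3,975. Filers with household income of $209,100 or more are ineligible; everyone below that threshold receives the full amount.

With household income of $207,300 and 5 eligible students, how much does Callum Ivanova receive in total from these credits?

Tuition Credit: base = 5 × $3,541 = $17,705. income exceeds $142,800 by $64,500, which is 52 full-or-partial $1,250 increments; reduction = 52 × $85 = $4,420, leaving $13,285.
Dependent Care Credit: $207,300 is below the $209,100 cutoff, so the full $3,975 applies.
Total: $13,285 + $3,975 = $17,260.

$17,260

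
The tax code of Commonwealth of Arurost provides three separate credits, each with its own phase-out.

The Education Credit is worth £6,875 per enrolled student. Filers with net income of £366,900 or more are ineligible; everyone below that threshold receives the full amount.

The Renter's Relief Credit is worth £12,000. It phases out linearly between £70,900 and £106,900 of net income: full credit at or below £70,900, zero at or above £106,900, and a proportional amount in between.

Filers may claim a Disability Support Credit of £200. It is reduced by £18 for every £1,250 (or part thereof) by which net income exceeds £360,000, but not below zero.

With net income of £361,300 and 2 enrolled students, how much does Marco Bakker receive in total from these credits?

Education Credit: base = 2 × £6,875 = £13,750. £361,300 is below the £366,900 cutoff, so the full £13,750 applies.
Renter's Relief Credit: £361,300 is at or above £106,900, so the credit is £0.
Disability Support Credit: income exceeds £360,000 by £1,300, which is 2 full-or-partial £1,250 increments; reduction = 2 × £18 = £36, leaving £164.
Total: £13,750 + £0 + £164 = £13,914.

£13,914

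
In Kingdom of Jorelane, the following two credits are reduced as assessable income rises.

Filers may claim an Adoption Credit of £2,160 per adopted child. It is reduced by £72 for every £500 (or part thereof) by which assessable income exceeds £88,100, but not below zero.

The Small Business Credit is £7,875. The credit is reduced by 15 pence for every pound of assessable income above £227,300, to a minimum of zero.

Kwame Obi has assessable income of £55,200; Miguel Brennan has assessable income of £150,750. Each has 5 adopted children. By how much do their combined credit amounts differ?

£9,072

Kwame (£55,200): Adoption Credit: base = 5 × £2,160 = £10,800. £55,200 is at or below the £88,100 threshold, so the full £10,800 applies. Small Business Credit: £55,200 is at or below the £227,300 threshold, so the full £7,875 applies. total £10,800 + £7,875 = £18,675
Miguel (£150,750): Adoption Credit: base = 5 × £2,160 = £10,800. income exceeds £88,100 by £62,650, which is 126 full-or-partial £500 increments; reduction = 126 × £72 = £9,072, leaving £1,728. Small Business Credit: £150,750 is at or below the £227,300 threshold, so the full £7,875 applies. total £1,728 + £7,875 = £9,603
Difference: |£18,675 − £9,603| = £9,072.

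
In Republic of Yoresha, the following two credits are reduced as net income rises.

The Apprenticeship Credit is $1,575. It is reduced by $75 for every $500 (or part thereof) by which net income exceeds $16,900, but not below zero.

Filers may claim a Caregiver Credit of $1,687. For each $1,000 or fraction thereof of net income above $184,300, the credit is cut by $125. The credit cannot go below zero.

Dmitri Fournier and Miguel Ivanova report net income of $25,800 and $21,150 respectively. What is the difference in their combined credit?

$675

Dmitri ($25,800): Apprenticeship Credit: income exceeds $16,900 by $8,900, which is 18 full-or-partial $500 increments; reduction = 18 × $75 = $1,350, leaving $225. Caregiver Credit: $25,800 is at or below the $184,300 threshold, so the full $1,687 applies. total $225 + $1,687 = $1,912
Miguel ($21,150): Apprenticeship Credit: income exceeds $16,900 by $4,250, which is 9 full-or-partial $500 increments; reduction = 9 × $75 = $675, leaving $900. Caregiver Credit: $21,150 is at or below the $184,300 threshold, so the full $1,687 applies. total $900 + $1,687 = $2,587
Difference: |$1,912 − $2,587| = $675.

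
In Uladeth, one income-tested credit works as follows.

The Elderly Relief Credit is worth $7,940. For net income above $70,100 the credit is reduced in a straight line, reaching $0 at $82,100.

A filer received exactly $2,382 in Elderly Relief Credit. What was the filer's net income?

$78,500

$2,382 is 2,382/7,940 of the full $7,940, so 5,558/7,940 of the $12,000 range has been used: income = $70,100 + $12,000 × 5,558/7,940 = $78,500.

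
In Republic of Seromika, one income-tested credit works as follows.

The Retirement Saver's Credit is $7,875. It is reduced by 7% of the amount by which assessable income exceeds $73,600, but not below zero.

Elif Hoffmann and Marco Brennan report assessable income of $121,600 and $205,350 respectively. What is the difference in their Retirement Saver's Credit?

$4,515

Elif ($121,600): Retirement Saver's Credit: 7% of the $48,000 excess over $73,600 is $3,360; credit = $7,875 − $3,360 = $4,515.
Marco ($205,350): Retirement Saver's Credit: 7% of the $131,750 excess over $73,600 is $9,222.50 ≥ base, so the credit is $0.
Difference: |$4,515 − $0| = $4,515.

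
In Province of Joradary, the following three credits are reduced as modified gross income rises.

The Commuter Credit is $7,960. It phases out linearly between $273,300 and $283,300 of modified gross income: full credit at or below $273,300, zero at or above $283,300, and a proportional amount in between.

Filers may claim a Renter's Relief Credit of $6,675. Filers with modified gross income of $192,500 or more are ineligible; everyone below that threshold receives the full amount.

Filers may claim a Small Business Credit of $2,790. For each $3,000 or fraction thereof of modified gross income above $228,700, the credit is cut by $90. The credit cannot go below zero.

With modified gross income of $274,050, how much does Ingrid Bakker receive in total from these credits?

Commuter Credit: $274,050 is $750 into a $10,000 phase-out range, leaving 9,250/10,000 of the credit: $7,960 × 9,250/10,000 = $7,363.
Renter's Relief Credit: $274,050 meets or exceeds the $192,500 cutoff, so the credit is $0.
Small Business Credit: income exceeds $228,700 by $45,350, which is 16 full-or-partial $3,000 increments; reduction = 16 × $90 = $1,440, leaving $1,350.
Total: $7,363 + $0 + $1,350 = $8,713.

$8,713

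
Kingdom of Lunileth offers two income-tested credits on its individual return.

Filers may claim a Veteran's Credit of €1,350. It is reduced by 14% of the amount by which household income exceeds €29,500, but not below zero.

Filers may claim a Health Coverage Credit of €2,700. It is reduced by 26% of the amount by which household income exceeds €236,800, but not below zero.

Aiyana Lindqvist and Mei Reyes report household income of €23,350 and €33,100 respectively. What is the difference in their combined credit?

Aiyana (€23,350): Veteran's Credit: €23,350 is at or below the €29,500 threshold, so the full €1,350 applies. Health Coverage Credit: €23,350 is at or below the €236,800 threshold, so the full €2,700 applies. total €1,350 + €2,700 = €4,050
Mei (€33,100): Veteran's Credit: 14% of the €3,600 excess over €29,500 is €504; credit = €1,350 − €504 = €846. Health Coverage Credit: €33,100 is at or below the €236,800 threshold, so the full €2,700 applies. total €846 + €2,700 = €3,546
Difference: |€4,050 − €3,546| = €504.

€504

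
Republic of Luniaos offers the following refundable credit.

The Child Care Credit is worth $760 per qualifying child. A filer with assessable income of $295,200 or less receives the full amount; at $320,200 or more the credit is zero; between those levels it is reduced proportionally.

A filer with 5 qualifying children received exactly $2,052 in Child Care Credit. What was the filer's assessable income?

$306,700

Full credit = 5 × $760 = $3,800.
$2,052 is 2,052/3,800 of the full $3,800, so 1,748/3,800 of the $25,000 range has been used: income = $295,200 + $25,000 × 1,748/3,800 = $306,700.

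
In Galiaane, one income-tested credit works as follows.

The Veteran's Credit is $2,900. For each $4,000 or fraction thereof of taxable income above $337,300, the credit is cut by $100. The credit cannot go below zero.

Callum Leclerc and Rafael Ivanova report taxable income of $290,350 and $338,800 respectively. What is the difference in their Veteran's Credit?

Callum ($290,350): Veteran's Credit: $290,350 is at or below the $337,300 threshold, so the full $2,900 applies.
Rafael ($338,800): Veteran's Credit: income exceeds $337,300 by $1,500, which is 1 full-or-partial $4,000 increment; reduction = 1 × $100 = $100, leaving $2,800.
Difference: |$2,900 − $2,800| = $100.

$100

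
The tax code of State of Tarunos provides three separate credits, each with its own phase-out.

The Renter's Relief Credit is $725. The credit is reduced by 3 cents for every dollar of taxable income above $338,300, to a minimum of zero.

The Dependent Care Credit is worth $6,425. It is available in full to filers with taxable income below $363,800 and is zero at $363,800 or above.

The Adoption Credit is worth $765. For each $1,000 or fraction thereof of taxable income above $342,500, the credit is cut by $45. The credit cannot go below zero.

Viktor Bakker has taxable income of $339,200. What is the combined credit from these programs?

Renter's Relief Credit: 3% of the $900 excess over $338,300 is $27; credit = $725 − $27 = $698.
Dependent Care Credit: $339,200 is below the $363,800 cutoff, so the full $6,425 applies.
Adoption Credit: $339,200 is at or below the $342,500 threshold, so the full $765 applies.
Total: $698 + $6,425 + $765 = $7,888.

$7,888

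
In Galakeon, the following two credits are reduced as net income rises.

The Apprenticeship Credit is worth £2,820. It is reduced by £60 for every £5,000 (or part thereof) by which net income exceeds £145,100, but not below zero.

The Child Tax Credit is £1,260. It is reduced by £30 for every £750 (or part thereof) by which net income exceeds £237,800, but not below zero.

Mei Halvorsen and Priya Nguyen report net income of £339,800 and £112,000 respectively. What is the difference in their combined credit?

£3,600

Mei (£339,800): Apprenticeship Credit: income exceeds £145,100 by £194,700, which is 39 full-or-partial £5,000 increments; reduction = 39 × £60 = £2,340, leaving £480. Child Tax Credit: income exceeds £237,800 by £102,000 → 136 increments × £30 = £4,080 ≥ base, so the credit is £0. total £480 + £0 = £480
Priya (£112,000): Apprenticeship Credit: £112,000 is at or below the £145,100 threshold, so the full £2,820 applies. Child Tax Credit: £112,000 is at or below the £237,800 threshold, so the full £1,260 applies. total £2,820 + £1,260 = £4,080
Difference: |£480 − £4,080| = £3,600.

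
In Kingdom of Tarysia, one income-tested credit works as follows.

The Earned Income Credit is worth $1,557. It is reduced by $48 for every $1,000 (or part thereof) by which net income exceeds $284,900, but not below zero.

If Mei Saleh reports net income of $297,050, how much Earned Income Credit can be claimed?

$933

Earned Income Credit: income exceeds $284,900 by $12,150, which is 13 full-or-partial $1,000 increments; reduction = 13 × $48 = $624, leaving $933.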